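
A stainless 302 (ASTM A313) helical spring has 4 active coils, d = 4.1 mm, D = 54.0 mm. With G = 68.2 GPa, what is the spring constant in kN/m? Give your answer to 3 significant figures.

k = Gd⁴/(8D³N_a) = (68.2×10³ × 4.1⁴) / (8 × 54.0³ × 4)
  = 1.92717e+07 / 5.03885e+06 = 3.8246 N/mm

3.82 kN/m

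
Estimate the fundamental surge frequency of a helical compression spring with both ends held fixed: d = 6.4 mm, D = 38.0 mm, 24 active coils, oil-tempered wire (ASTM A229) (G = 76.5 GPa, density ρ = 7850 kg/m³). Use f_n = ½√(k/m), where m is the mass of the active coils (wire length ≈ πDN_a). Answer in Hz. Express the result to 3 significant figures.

64.9 Hz

k = Gd⁴/(8D³N_a) = (76.5×10³)(6.4⁴)/(8·38.0³·24) = 12.182 N/mm = 12182 N/m
Wire length L = πDN_a = π·38.0·24 = 2865.1 mm
m = ρ·(πd²/4)·L = 7850 × 32.17×10⁻⁶ m² × 2.8651 m = 0.72354 kg
f_n = ½√(k/m) = 0.5·√(12182/0.72354) = 0.5·√(16837) = 64.879 Hz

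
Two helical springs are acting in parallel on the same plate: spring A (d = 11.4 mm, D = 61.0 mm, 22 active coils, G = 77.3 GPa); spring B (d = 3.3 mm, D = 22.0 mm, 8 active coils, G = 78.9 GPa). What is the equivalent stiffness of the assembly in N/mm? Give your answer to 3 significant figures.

k_A = Gd⁴/(8D³N_a) = (77.3×10³)(11.4⁴)/(8·61.0³·22) = 32.681 N/mm
k_B = Gd⁴/(8D³N_a) = (78.9×10³)(3.3⁴)/(8·22.0³·8) = 13.73 N/mm
Parallel: k_eq = 32.681 + 13.73 = 46.412 N/mm

46.4 N/mm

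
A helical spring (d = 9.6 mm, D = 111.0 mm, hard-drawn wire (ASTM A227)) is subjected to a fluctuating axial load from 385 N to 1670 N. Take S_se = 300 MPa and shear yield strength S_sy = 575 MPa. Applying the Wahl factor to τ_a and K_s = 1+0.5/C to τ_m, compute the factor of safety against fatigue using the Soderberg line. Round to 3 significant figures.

0.733

C = D/d = 111.0/9.6 = 11.5625; K_W = (4C−1)/(4C−4)+0.615/C = 1.1242; K_s = 1+0.5/C = 1.0432
F_a = (F_max−F_min)/2 = 642.5 N; F_m = (F_max+F_min)/2 = 1027.5 N
τ_a = K_W·8F_aD/(πd³) = 1.1242 × 205.27 = 230.76 MPa
τ_m = K_s·8F_mD/(πd³) = 1.0432 × 328.27 = 342.47 MPa
Soderberg: 1/n_f = τ_a/S_se + τ_m/S_sy = 230.76/300 + 342.47/575 = 0.76921 + 0.59559 = 1.3648
n_f = 1/1.3648 = 0.7327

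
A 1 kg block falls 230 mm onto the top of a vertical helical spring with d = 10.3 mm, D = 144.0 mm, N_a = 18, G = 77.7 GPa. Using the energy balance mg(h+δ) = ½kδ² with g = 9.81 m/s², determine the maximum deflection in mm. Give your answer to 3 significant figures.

52.2 mm

k = Gd⁴/(8D³N_a) = (77.7×10³)(10.3⁴)/(8·144.0³·18) = 2.0339 N/mm
W = mg = 1 × 9.81 = 9.81 N
½kδ² − Wδ − Wh = 0 → δ = (W + √(W² + 2kWh))/k
δ = (9.81 + √(96.236 + 9177.97))/2.0339 = (9.81 + 96.303)/2.0339 = 52.173 mm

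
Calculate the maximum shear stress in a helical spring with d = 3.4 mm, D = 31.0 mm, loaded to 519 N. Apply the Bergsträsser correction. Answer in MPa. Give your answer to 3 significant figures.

Spring index C = D/d = 31.0/3.4 = 9.1176
K_B = (4C+2)/(4C−3) = 38.471/33.471 = 1.1494
τ₀ = 8FD/(πd³) = 8·519·31.0/(π·3.4³) = 128712/123.48 = 1042.4 MPa
τ_max = K·τ₀ = 1.1494 × 1042.4 = 1198.1 MPa

1200 MPa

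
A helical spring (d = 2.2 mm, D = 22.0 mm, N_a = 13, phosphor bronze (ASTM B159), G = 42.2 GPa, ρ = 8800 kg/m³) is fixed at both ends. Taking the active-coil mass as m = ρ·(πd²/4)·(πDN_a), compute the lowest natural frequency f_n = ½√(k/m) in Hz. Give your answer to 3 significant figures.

86.2 Hz

k = Gd⁴/(8D³N_a) = (42.2×10³)(2.2⁴)/(8·22.0³·13) = 0.89269 N/mm = 892.69 N/m
Wire length L = πDN_a = π·22.0·13 = 898.5 mm
m = ρ·(πd²/4)·L = 8800 × 3.8013×10⁻⁶ m² × 0.8985 m = 0.030056 kg
f_n = ½√(k/m) = 0.5·√(892.69/0.030056) = 0.5·√(29701) = 86.17 Hz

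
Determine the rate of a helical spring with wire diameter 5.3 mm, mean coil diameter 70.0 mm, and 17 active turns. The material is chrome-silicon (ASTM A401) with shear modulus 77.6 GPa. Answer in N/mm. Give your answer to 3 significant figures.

k = Gd⁴/(8D³N_a) = (77.6×10³ × 5.3⁴) / (8 × 70.0³ × 17)
  = 6.12301e+07 / 4.6648e+07 = 1.3126 N/mm

1.31 N/mm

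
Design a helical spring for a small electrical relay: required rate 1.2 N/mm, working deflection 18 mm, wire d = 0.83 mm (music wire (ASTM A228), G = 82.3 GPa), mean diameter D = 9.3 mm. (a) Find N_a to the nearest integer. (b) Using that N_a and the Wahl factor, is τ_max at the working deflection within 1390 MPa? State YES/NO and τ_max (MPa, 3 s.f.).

(a) 5 coils; (b) YES, τ_max = 1020 MPa

N_a = Gd⁴/(8D³k) = (82.3×10³)(0.83⁴)/(8·9.3³·1.2) = 5.058 → N_a = 5
Actual rate k = Gd⁴/(8D³·5) = 1.214 N/mm
Working load F = kδ = 1.214·18 = 21.851 N
C = 9.3/0.83 = 11.2048; K_W = (4C−1)/(4C−4)+0.615/C = 1.1284
τ_max = K_W·8FD/(πd³) = 1.1284·905.03 = 1021.2 MPa
τ_max ≤ 1390 MPa → acceptable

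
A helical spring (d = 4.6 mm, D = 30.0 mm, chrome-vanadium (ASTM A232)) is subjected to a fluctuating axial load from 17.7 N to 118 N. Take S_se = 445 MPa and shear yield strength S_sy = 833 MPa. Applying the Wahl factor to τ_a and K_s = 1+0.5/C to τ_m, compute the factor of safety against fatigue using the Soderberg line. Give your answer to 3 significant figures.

5.63

C = D/d = 30.0/4.6 = 6.5217; K_W = (4C−1)/(4C−4)+0.615/C = 1.2301; K_s = 1+0.5/C = 1.0767
F_a = (F_max−F_min)/2 = 50.15 N; F_m = (F_max+F_min)/2 = 67.85 N
τ_a = K_W·8F_aD/(πd³) = 1.2301 × 39.36 = 48.418 MPa
τ_m = K_s·8F_mD/(πd³) = 1.0767 × 53.252 = 57.335 MPa
Soderberg: 1/n_f = τ_a/S_se + τ_m/S_sy = 48.418/445 + 57.335/833 = 0.10880 + 0.06883 = 0.17763
n_f = 1/0.17763 = 5.63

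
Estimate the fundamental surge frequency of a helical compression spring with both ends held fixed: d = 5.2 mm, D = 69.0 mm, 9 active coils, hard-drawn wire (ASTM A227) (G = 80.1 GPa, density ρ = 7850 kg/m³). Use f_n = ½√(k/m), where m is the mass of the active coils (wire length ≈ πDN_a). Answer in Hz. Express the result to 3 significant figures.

43.6 Hz

k = Gd⁴/(8D³N_a) = (80.1×10³)(5.2⁴)/(8·69.0³·9) = 2.4761 N/mm = 2476.1 N/m
Wire length L = πDN_a = π·69.0·9 = 1950.9 mm
m = ρ·(πd²/4)·L = 7850 × 21.237×10⁻⁶ m² × 1.9509 m = 0.32524 kg
f_n = ½√(k/m) = 0.5·√(2476.1/0.32524) = 0.5·√(7613) = 43.626 Hz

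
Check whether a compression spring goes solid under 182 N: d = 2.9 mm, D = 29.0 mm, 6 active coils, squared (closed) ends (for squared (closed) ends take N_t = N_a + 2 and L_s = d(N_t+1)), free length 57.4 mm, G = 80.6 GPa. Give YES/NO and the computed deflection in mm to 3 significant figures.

YES, δ = 37.4 mm

k = Gd⁴/(8D³N_a) = (80.6×10³)(2.9⁴)/(8·29.0³·6) = 4.8696 N/mm
N_t = 8; L_s = 2.9·9 = 26.1 mm; δ_solid = L₀ − L_s = 57.4 − 26.1 = 31.3 mm
δ = F/k = 182/4.8696 = 37.375 mm
δ ≥ δ_solid → spring goes solid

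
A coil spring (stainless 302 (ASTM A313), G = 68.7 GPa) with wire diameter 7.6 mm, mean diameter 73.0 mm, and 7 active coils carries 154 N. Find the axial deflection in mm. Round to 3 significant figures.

14.6 mm

k = Gd⁴/(8D³N_a) = (68.7×10³)(7.6⁴)/(8·73.0³·7) = 10.521 N/mm
δ = F/k = 154 / 10.521 = 14.637 mm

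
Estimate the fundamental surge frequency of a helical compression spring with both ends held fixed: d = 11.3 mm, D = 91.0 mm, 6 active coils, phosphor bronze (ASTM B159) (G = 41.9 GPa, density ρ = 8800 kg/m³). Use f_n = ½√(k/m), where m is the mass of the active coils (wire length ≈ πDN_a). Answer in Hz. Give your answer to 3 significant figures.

k = Gd⁴/(8D³N_a) = (41.9×10³)(11.3⁴)/(8·91.0³·6) = 18.887 N/mm = 18887 N/m
Wire length L = πDN_a = π·91.0·6 = 1715.3 mm
m = ρ·(πd²/4)·L = 8800 × 100.29×10⁻⁶ m² × 1.7153 m = 1.5138 kg
f_n = ½√(k/m) = 0.5·√(18887/1.5138) = 0.5·√(12476) = 55.849 Hz

55.8 Hz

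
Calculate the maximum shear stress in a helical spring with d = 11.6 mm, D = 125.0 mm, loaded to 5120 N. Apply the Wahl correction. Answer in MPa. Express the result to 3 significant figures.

Spring index C = D/d = 125.0/11.6 = 10.7759
K_W = (4C−1)/(4C−4) + 0.615/C = 42.103/39.103 + 0.0571 = 1.1338
τ₀ = 8FD/(πd³) = 8·5120·125.0/(π·11.6³) = 5.12e+06/4903.7 = 1044.1 MPa
τ_max = K·τ₀ = 1.1338 × 1044.1 = 1183.8 MPa

1180 MPa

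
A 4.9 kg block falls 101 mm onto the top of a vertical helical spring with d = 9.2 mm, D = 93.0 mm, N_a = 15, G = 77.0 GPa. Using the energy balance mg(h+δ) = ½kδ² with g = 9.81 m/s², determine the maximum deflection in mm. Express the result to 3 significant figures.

k = Gd⁴/(8D³N_a) = (77.0×10³)(9.2⁴)/(8·93.0³·15) = 5.7149 N/mm
W = mg = 4.9 × 9.81 = 48.069 N
½kδ² − Wδ − Wh = 0 → δ = (W + √(W² + 2kWh))/k
δ = (48.069 + √(2310.6 + 55491.7))/5.7149 = (48.069 + 240.42)/5.7149 = 50.48 mm

50.5 mm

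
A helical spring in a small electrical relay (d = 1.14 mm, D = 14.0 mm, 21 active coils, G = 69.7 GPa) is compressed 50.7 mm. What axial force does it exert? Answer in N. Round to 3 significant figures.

12.9 N

k = Gd⁴/(8D³N_a) = (69.7×10³)(1.14⁴)/(8·14.0³·21) = 0.25536 N/mm
F = k·δ = 0.25536 × 50.7 = 12.947 N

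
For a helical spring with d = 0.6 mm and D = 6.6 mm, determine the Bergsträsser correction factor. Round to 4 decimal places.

C = D/d = 6.6/0.6 = 11.0000
K_B = (4C+2)/(4C−3) = 46.000/41.000 = 1.1220

1.1220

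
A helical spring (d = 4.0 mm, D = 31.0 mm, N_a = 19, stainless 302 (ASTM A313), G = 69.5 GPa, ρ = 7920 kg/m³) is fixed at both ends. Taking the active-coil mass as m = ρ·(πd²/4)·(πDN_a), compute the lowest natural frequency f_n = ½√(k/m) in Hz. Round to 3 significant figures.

73.0 Hz

k = Gd⁴/(8D³N_a) = (69.5×10³)(4.0⁴)/(8·31.0³·19) = 3.9291 N/mm = 3929.1 N/m
Wire length L = πDN_a = π·31.0·19 = 1850.4 mm
m = ρ·(πd²/4)·L = 7920 × 12.566×10⁻⁶ m² × 1.8504 m = 0.18416 kg
f_n = ½√(k/m) = 0.5·√(3929.1/0.18416) = 0.5·√(21335) = 73.033 Hz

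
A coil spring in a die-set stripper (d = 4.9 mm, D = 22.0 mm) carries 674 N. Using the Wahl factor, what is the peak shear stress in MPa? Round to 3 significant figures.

Spring index C = D/d = 22.0/4.9 = 4.4898
K_W = (4C−1)/(4C−4) + 0.615/C = 16.959/13.959 + 0.1370 = 1.3519
τ₀ = 8FD/(πd³) = 8·674·22.0/(π·4.9³) = 118624/369.61 = 320.95 MPa
τ_max = K·τ₀ = 1.3519 × 320.95 = 433.89 MPa

434 MPa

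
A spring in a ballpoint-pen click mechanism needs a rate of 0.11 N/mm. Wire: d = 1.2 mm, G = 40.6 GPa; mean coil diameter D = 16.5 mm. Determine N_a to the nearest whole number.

21

N_a = Gd⁴/(8D³k) = (40.6×10³ × 1.2⁴)/(8 × 16.5³ × 0.11)
    = 84188.2 / 3953.07 = 21.3 → 21 coils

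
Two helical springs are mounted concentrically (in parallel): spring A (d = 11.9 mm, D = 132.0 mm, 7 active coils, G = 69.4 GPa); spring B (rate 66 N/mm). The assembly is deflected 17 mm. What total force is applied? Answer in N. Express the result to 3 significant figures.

1310 N

k_A = Gd⁴/(8D³N_a) = (69.4×10³)(11.9⁴)/(8·132.0³·7) = 10.805 N/mm
Parallel: k_eq = 10.805 + 66 = 76.805 N/mm
F = k_eq·δ = 76.805·17 = 1305.7 N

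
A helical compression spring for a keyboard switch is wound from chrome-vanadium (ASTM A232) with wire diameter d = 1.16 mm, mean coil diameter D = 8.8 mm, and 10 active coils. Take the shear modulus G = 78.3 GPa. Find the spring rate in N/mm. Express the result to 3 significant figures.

2.60 N/mm

k = Gd⁴/(8D³N_a) = (78.3×10³ × 1.16⁴) / (8 × 8.8³ × 10)
  = 141773 / 54517.8 = 2.6005 N/mm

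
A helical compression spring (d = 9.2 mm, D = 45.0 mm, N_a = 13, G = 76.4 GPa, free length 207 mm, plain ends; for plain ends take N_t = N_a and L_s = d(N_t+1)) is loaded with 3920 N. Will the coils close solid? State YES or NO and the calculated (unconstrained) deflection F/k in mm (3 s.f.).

k = Gd⁴/(8D³N_a) = (76.4×10³)(9.2⁴)/(8·45.0³·13) = 57.753 N/mm
N_t = 13; L_s = 9.2·14 = 128.8 mm; δ_solid = L₀ − L_s = 207 − 128.8 = 78.2 mm
δ = F/k = 3920/57.753 = 67.875 mm
δ < δ_solid → spring does not go solid

NO, δ = 67.9 mm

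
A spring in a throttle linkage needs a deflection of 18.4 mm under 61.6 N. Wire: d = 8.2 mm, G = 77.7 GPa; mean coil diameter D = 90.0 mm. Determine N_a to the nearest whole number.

Required rate k = F/δ = 61.6/18.4 = 3.3478 N/mm
N_a = Gd⁴/(8D³k) = (77.7×10³ × 8.2⁴)/(8 × 90.0³ × 3.3478)
    = 3.51299e+08 / 1.95245e+07 = 17.99 → 18 coils

18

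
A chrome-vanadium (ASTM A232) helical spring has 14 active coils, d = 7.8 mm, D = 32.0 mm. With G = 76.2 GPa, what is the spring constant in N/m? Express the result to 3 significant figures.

76900 N/m

k = Gd⁴/(8D³N_a) = (76.2×10³ × 7.8⁴) / (8 × 32.0³ × 14)
  = 2.82055e+08 / 3.67002e+06 = 76.854 N/mm = 76854 N/m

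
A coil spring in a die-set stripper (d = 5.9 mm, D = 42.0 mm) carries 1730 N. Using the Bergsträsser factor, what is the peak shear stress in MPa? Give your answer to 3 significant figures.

Spring index C = D/d = 42.0/5.9 = 7.1186
K_B = (4C+2)/(4C−3) = 30.475/25.475 = 1.1963
τ₀ = 8FD/(πd³) = 8·1730·42.0/(π·5.9³) = 581280/645.22 = 900.91 MPa
τ_max = K·τ₀ = 1.1963 × 900.91 = 1077.7 MPa

1080 MPa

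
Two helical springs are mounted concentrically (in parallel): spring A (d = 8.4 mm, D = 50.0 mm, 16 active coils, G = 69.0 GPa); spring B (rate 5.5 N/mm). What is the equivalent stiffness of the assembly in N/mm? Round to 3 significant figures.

27.0 N/mm

k_A = Gd⁴/(8D³N_a) = (69.0×10³)(8.4⁴)/(8·50.0³·16) = 21.471 N/mm
Parallel: k_eq = 21.471 + 5.5 = 26.971 N/mm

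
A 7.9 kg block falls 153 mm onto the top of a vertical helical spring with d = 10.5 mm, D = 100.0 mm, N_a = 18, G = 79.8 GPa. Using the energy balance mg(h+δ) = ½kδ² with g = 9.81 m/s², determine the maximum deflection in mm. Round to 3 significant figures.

k = Gd⁴/(8D³N_a) = (79.8×10³)(10.5⁴)/(8·100.0³·18) = 6.7359 N/mm
W = mg = 7.9 × 9.81 = 77.499 N
½kδ² − Wδ − Wh = 0 → δ = (W + √(W² + 2kWh))/k
δ = (77.499 + √(6006.1 + 159741))/6.7359 = (77.499 + 407.12)/6.7359 = 71.945 mm

71.9 mm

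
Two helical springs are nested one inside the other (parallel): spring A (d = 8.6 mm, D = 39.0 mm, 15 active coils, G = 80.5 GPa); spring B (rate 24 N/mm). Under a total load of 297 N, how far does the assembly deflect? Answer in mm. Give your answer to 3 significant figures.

3.46 mm

k_A = Gd⁴/(8D³N_a) = (80.5×10³)(8.6⁴)/(8·39.0³·15) = 61.861 N/mm
Parallel: k_eq = 61.861 + 24 = 85.861 N/mm
δ = F/k_eq = 297/85.861 = 3.4591 mm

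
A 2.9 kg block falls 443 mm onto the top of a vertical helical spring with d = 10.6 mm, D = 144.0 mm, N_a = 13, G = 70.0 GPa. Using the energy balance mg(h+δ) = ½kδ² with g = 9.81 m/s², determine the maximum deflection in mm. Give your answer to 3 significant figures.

k = Gd⁴/(8D³N_a) = (70.0×10³)(10.6⁴)/(8·144.0³·13) = 2.8458 N/mm
W = mg = 2.9 × 9.81 = 28.449 N
½kδ² − Wδ − Wh = 0 → δ = (W + √(W² + 2kWh))/k
δ = (28.449 + √(809.35 + 71730.1))/2.8458 = (28.449 + 269.33)/2.8458 = 104.64 mm

105 mm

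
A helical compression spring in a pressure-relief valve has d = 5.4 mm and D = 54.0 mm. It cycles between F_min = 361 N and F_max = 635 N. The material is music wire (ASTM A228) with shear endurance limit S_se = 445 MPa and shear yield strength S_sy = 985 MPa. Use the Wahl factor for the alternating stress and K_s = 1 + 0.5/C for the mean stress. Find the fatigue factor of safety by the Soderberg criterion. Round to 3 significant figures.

1.30

C = D/d = 54.0/5.4 = 10.0000; K_W = (4C−1)/(4C−4)+0.615/C = 1.1448; K_s = 1+0.5/C = 1.0500
F_a = (F_max−F_min)/2 = 137 N; F_m = (F_max+F_min)/2 = 498 N
τ_a = K_W·8F_aD/(πd³) = 1.1448 × 119.64 = 136.97 MPa
τ_m = K_s·8F_mD/(πd³) = 1.0500 × 434.89 = 456.64 MPa
Soderberg: 1/n_f = τ_a/S_se + τ_m/S_sy = 136.97/445 + 456.64/985 = 0.30779 + 0.46359 = 0.77138
n_f = 1/0.77138 = 1.296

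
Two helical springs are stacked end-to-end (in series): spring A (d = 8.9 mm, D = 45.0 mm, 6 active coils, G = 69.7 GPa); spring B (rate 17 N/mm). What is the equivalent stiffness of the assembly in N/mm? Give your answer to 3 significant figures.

14.5 N/mm

k_A = Gd⁴/(8D³N_a) = (69.7×10³)(8.9⁴)/(8·45.0³·6) = 99.98 N/mm
Series: 1/k_eq = 1/99.98 + 1/17 = 0.068826; k_eq = 14.529 N/mm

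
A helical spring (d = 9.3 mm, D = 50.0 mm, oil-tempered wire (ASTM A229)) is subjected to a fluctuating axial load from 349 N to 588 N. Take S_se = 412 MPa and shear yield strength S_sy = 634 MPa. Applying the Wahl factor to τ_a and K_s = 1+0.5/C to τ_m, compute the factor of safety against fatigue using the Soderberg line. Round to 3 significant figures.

C = D/d = 50.0/9.3 = 5.3763; K_W = (4C−1)/(4C−4)+0.615/C = 1.2858; K_s = 1+0.5/C = 1.0930
F_a = (F_max−F_min)/2 = 119.5 N; F_m = (F_max+F_min)/2 = 468.5 N
τ_a = K_W·8F_aD/(πd³) = 1.2858 × 18.916 = 24.322 MPa
τ_m = K_s·8F_mD/(πd³) = 1.0930 × 74.16 = 81.057 MPa
Soderberg: 1/n_f = τ_a/S_se + τ_m/S_sy = 24.322/412 + 81.057/634 = 0.05903 + 0.12785 = 0.18688
n_f = 1/0.18688 = 5.351

5.35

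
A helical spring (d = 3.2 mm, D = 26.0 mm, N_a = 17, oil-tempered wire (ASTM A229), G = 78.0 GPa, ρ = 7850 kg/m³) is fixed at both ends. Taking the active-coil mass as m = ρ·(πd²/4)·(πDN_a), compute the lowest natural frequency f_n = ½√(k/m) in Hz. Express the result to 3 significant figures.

k = Gd⁴/(8D³N_a) = (78.0×10³)(3.2⁴)/(8·26.0³·17) = 3.4216 N/mm = 3421.6 N/m
Wire length L = πDN_a = π·26.0·17 = 1388.6 mm
m = ρ·(πd²/4)·L = 7850 × 8.0425×10⁻⁶ m² × 1.3886 m = 0.087666 kg
f_n = ½√(k/m) = 0.5·√(3421.6/0.087666) = 0.5·√(39030) = 98.781 Hz

98.8 Hz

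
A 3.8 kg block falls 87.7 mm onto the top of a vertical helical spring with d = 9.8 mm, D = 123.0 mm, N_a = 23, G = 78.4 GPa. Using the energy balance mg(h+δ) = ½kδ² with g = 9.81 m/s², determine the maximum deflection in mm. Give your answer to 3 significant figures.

76.0 mm

k = Gd⁴/(8D³N_a) = (78.4×10³)(9.8⁴)/(8·123.0³·23) = 2.112 N/mm
W = mg = 3.8 × 9.81 = 37.278 N
½kδ² − Wδ − Wh = 0 → δ = (W + √(W² + 2kWh))/k
δ = (37.278 + √(1389.6 + 13809.2))/2.112 = (37.278 + 123.28)/2.112 = 76.025 mm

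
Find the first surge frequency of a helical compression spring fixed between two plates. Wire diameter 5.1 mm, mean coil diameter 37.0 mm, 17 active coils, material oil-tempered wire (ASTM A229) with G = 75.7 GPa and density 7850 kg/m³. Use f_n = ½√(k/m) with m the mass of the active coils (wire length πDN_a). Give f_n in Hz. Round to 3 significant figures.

76.6 Hz

k = Gd⁴/(8D³N_a) = (75.7×10³)(5.1⁴)/(8·37.0³·17) = 7.4342 N/mm = 7434.2 N/m
Wire length L = πDN_a = π·37.0·17 = 1976.1 mm
m = ρ·(πd²/4)·L = 7850 × 20.428×10⁻⁶ m² × 1.9761 m = 0.31688 kg
f_n = ½√(k/m) = 0.5·√(7434.2/0.31688) = 0.5·√(23460) = 76.584 Hz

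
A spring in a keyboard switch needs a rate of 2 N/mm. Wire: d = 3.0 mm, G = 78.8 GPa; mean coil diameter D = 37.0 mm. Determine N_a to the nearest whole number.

8

N_a = Gd⁴/(8D³k) = (78.8×10³ × 3.0⁴)/(8 × 37.0³ × 2)
    = 6.3828e+06 / 810448 = 7.876 → 8 coils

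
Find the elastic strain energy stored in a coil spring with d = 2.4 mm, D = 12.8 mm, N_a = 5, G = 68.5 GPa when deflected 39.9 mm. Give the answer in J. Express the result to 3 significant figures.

21.6 J

k = Gd⁴/(8D³N_a) = (68.5×10³)(2.4⁴)/(8·12.8³·5) = 27.092 N/mm
U = ½kδ² = 0.5 × 27.092 × 39.9² = 21566 N·mm = 21.566 J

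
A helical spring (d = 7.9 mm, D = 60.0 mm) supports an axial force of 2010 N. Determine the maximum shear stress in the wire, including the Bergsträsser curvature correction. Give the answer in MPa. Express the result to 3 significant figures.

737 MPa

Spring index C = D/d = 60.0/7.9 = 7.5949
K_B = (4C+2)/(4C−3) = 32.380/27.380 = 1.1826
τ₀ = 8FD/(πd³) = 8·2010·60.0/(π·7.9³) = 964800/1548.9 = 622.88 MPa
τ_max = K·τ₀ = 1.1826 × 622.88 = 736.63 MPa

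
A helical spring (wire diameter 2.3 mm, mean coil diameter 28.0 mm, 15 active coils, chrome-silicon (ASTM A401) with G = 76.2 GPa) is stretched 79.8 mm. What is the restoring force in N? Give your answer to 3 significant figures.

64.6 N

k = Gd⁴/(8D³N_a) = (76.2×10³)(2.3⁴)/(8·28.0³·15) = 0.80949 N/mm
F = k·δ = 0.80949 × 79.8 = 64.597 N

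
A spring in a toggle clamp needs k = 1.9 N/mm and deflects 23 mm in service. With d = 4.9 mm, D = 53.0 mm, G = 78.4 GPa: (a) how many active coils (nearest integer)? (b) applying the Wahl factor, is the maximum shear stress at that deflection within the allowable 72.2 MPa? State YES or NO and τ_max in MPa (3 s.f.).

(a) 20 coils; (b) YES, τ_max = 56.7 MPa

N_a = Gd⁴/(8D³k) = (78.4×10³)(4.9⁴)/(8·53.0³·1.9) = 19.97 → N_a = 20
Actual rate k = Gd⁴/(8D³·20) = 1.8974 N/mm
Working load F = kδ = 1.8974·23 = 43.64 N
C = 53.0/4.9 = 10.8163; K_W = (4C−1)/(4C−4)+0.615/C = 1.1333
τ_max = K_W·8FD/(πd³) = 1.1333·50.062 = 56.733 MPa
τ_max ≤ 72.2 MPa → acceptable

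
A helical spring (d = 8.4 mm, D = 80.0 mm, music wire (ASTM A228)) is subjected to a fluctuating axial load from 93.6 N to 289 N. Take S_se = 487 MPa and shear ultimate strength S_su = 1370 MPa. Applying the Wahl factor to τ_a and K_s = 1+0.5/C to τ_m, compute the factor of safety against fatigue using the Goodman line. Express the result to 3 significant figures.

C = D/d = 80.0/8.4 = 9.5238; K_W = (4C−1)/(4C−4)+0.615/C = 1.1526; K_s = 1+0.5/C = 1.0525
F_a = (F_max−F_min)/2 = 97.7 N; F_m = (F_max+F_min)/2 = 191.3 N
τ_a = K_W·8F_aD/(πd³) = 1.1526 × 33.58 = 38.704 MPa
τ_m = K_s·8F_mD/(πd³) = 1.0525 × 65.752 = 69.204 MPa
Goodman: 1/n_f = τ_a/S_se + τ_m/S_su = 38.704/487 + 69.204/1370 = 0.07947 + 0.05051 = 0.12999
n_f = 1/0.12999 = 7.693

7.69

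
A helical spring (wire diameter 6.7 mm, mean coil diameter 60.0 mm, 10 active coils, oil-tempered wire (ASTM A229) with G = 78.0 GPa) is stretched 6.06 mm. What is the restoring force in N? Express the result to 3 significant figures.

55.1 N

k = Gd⁴/(8D³N_a) = (78.0×10³)(6.7⁴)/(8·60.0³·10) = 9.096 N/mm
F = k·δ = 9.096 × 6.06 = 55.122 N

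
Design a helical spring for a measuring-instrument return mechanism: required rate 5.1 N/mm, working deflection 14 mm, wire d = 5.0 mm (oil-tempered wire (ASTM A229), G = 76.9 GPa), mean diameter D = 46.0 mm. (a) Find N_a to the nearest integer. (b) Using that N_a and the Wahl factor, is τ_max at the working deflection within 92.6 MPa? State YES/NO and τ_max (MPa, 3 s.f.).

(a) 12 coils; (b) YES, τ_max = 78.2 MPa

N_a = Gd⁴/(8D³k) = (76.9×10³)(5.0⁴)/(8·46.0³·5.1) = 12.1 → N_a = 12
Actual rate k = Gd⁴/(8D³·12) = 5.1435 N/mm
Working load F = kδ = 5.1435·14 = 72.009 N
C = 46.0/5.0 = 9.2000; K_W = (4C−1)/(4C−4)+0.615/C = 1.1583
τ_max = K_W·8FD/(πd³) = 1.1583·67.48 = 78.163 MPa
τ_max ≤ 92.6 MPa → acceptable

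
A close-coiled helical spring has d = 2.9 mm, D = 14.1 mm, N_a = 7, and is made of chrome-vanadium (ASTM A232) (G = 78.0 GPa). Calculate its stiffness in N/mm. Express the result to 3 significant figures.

k = Gd⁴/(8D³N_a) = (78.0×10³ × 2.9⁴) / (8 × 14.1³ × 7)
  = 5.51679e+06 / 156980 = 35.143 N/mm

35.1 N/mm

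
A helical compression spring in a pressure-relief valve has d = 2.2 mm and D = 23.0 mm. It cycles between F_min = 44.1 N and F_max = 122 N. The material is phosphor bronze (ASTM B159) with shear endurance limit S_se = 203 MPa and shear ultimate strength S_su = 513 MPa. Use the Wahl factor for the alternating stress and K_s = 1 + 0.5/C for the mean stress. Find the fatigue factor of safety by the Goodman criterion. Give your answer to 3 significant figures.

C = D/d = 23.0/2.2 = 10.4545; K_W = (4C−1)/(4C−4)+0.615/C = 1.1382; K_s = 1+0.5/C = 1.0478
F_a = (F_max−F_min)/2 = 38.95 N; F_m = (F_max+F_min)/2 = 83.05 N
τ_a = K_W·8F_aD/(πd³) = 1.1382 × 214.24 = 243.84 MPa
τ_m = K_s·8F_mD/(πd³) = 1.0478 × 456.81 = 478.66 MPa
Goodman: 1/n_f = τ_a/S_se + τ_m/S_su = 243.84/203 + 478.66/513 = 1.20119 + 0.93306 = 2.1343
n_f = 1/2.1343 = 0.4685

0.469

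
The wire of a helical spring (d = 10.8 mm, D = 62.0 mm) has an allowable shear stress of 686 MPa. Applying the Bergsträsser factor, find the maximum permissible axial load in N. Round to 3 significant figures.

4380 N

C = D/d = 62.0/10.8 = 5.7407
K_B = (4C+2)/(4C−3) = 24.963/19.963 = 1.2505
τ_max = K·8FD/(πd³) → F_max = τ_allow·πd³/(8DK)
F_max = 686·π·10.8³/(8·62.0·1.2505) = 2.7148e+06/620.23 = 4377.2 N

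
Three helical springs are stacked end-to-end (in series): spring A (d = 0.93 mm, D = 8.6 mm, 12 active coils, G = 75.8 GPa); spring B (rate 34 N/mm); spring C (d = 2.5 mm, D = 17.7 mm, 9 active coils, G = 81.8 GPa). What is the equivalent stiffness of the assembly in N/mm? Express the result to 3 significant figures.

0.812 N/mm

k_A = Gd⁴/(8D³N_a) = (75.8×10³)(0.93⁴)/(8·8.6³·12) = 0.92861 N/mm
k_C = Gd⁴/(8D³N_a) = (81.8×10³)(2.5⁴)/(8·17.7³·9) = 8.0032 N/mm
Series: 1/k_eq = 1/0.92861 + 1/34 + 1/8.0032 = 1.2312; k_eq = 0.81219 N/mm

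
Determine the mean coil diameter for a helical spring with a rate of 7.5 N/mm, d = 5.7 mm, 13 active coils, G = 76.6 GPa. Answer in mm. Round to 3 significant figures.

47.0 mm

D = (Gd⁴/(8N_a·k))^(1/3) = (76.6×10³·5.7⁴/(8·13·7.5))^(1/3)
  = (103665)^(1/3) = 46.9762 mm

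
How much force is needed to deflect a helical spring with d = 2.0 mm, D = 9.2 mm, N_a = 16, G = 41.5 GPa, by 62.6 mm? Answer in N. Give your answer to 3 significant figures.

k = Gd⁴/(8D³N_a) = (41.5×10³)(2.0⁴)/(8·9.2³·16) = 6.6618 N/mm
F = k·δ = 6.6618 × 62.6 = 417.03 N

417 N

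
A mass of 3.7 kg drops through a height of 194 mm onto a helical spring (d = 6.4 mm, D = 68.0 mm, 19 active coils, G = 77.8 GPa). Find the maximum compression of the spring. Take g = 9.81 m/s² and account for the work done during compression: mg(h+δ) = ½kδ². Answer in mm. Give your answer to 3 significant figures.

k = Gd⁴/(8D³N_a) = (77.8×10³)(6.4⁴)/(8·68.0³·19) = 2.731 N/mm
W = mg = 3.7 × 9.81 = 36.297 N
½kδ² − Wδ − Wh = 0 → δ = (W + √(W² + 2kWh))/k
δ = (36.297 + √(1317.5 + 38462))/2.731 = (36.297 + 199.45)/2.731 = 86.32 mm

86.3 mm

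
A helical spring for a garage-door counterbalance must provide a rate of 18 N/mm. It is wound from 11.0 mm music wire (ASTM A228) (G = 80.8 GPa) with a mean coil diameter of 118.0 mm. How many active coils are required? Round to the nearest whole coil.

5

N_a = Gd⁴/(8D³k) = (80.8×10³ × 11.0⁴)/(8 × 118.0³ × 18)
    = 1.18299e+09 / 2.36597e+08 = 5 → 5 coils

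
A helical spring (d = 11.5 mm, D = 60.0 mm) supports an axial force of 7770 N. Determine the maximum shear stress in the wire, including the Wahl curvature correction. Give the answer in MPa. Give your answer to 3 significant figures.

Spring index C = D/d = 60.0/11.5 = 5.2174
K_W = (4C−1)/(4C−4) + 0.615/C = 19.870/16.870 + 0.1179 = 1.2957
τ₀ = 8FD/(πd³) = 8·7770·60.0/(π·11.5³) = 3.7296e+06/4778 = 780.58 MPa
τ_max = K·τ₀ = 1.2957 × 780.58 = 1011.4 MPa

1010 MPa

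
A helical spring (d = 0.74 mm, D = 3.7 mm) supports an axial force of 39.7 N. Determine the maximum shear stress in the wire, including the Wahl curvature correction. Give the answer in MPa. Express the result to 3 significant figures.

Spring index C = D/d = 3.7/0.74 = 5.0000
K_W = (4C−1)/(4C−4) + 0.615/C = 19.000/16.000 + 0.1230 = 1.3105
τ₀ = 8FD/(πd³) = 8·39.7·3.7/(π·0.74³) = 1175.12/1.273 = 923.08 MPa
τ_max = K·τ₀ = 1.3105 × 923.08 = 1209.7 MPa

1210 MPa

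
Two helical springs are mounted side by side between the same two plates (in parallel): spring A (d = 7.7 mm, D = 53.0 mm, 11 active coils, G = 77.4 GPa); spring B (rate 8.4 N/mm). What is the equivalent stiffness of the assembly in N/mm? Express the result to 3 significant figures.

29.2 N/mm

k_A = Gd⁴/(8D³N_a) = (77.4×10³)(7.7⁴)/(8·53.0³·11) = 20.768 N/mm
Parallel: k_eq = 20.768 + 8.4 = 29.168 N/mm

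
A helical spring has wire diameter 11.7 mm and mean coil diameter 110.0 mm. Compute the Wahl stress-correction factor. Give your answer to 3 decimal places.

C = D/d = 110.0/11.7 = 9.4017
K_W = (4C−1)/(4C−4) + 0.615/C = 36.607/33.607 + 0.0654 = 1.1547

1.155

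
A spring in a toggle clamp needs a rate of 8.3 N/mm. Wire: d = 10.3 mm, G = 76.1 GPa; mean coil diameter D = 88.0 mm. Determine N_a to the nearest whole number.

N_a = Gd⁴/(8D³k) = (76.1×10³ × 10.3⁴)/(8 × 88.0³ × 8.3)
    = 8.56512e+08 / 4.52497e+07 = 18.93 → 19 coils

19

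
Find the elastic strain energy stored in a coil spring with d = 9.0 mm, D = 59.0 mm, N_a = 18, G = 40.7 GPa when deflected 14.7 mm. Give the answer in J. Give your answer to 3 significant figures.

0.976 J

k = Gd⁴/(8D³N_a) = (40.7×10³)(9.0⁴)/(8·59.0³·18) = 9.0291 N/mm
U = ½kδ² = 0.5 × 9.0291 × 14.7² = 975.55 N·mm = 0.97555 J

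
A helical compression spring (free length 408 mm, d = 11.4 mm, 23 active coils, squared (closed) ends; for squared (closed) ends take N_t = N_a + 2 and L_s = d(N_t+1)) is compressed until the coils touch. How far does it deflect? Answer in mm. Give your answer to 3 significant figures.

N_t = 25; L_s = 11.4·26 = 296.4 mm
δ_solid = L₀ − L_s = 408 − 296.4 = 111.6 mm

112 mm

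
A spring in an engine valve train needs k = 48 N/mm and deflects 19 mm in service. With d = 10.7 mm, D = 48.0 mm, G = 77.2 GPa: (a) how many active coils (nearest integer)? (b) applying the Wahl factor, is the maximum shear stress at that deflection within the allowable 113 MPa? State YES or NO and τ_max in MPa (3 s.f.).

N_a = Gd⁴/(8D³k) = (77.2×10³)(10.7⁴)/(8·48.0³·48) = 23.83 → N_a = 24
Actual rate k = Gd⁴/(8D³·24) = 47.657 N/mm
Working load F = kδ = 47.657·19 = 905.48 N
C = 48.0/10.7 = 4.4860; K_W = (4C−1)/(4C−4)+0.615/C = 1.3522
τ_max = K_W·8FD/(πd³) = 1.3522·90.346 = 122.17 MPa
τ_max > 113 MPa → exceeds allowable

(a) 24 coils; (b) NO, τ_max = 122 MPa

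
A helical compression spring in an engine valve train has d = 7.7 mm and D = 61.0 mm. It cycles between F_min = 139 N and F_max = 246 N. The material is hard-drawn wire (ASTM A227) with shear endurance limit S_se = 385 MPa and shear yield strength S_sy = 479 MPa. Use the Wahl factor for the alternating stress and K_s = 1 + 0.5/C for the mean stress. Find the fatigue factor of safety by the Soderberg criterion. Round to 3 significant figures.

4.96

C = D/d = 61.0/7.7 = 7.9221; K_W = (4C−1)/(4C−4)+0.615/C = 1.1860; K_s = 1+0.5/C = 1.0631
F_a = (F_max−F_min)/2 = 53.5 N; F_m = (F_max+F_min)/2 = 192.5 N
τ_a = K_W·8F_aD/(πd³) = 1.1860 × 18.203 = 21.589 MPa
τ_m = K_s·8F_mD/(πd³) = 1.0631 × 65.498 = 69.632 MPa
Soderberg: 1/n_f = τ_a/S_se + τ_m/S_sy = 21.589/385 + 69.632/479 = 0.05607 + 0.14537 = 0.20144
n_f = 1/0.20144 = 4.964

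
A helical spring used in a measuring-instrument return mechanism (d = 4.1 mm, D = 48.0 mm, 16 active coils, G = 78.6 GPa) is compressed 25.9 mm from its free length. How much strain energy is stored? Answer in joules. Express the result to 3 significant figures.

0.526 J

k = Gd⁴/(8D³N_a) = (78.6×10³)(4.1⁴)/(8·48.0³·16) = 1.569 N/mm
U = ½kδ² = 0.5 × 1.569 × 25.9² = 526.25 N·mm = 0.52625 J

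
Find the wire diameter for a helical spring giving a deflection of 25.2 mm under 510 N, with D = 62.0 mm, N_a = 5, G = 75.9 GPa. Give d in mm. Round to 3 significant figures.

7.10 mm

Required rate k = F/δ = 510/25.2 = 20.238 N/mm
d = (8D³N_a·k / G)^(1/4) = (8·62.0³·5·20.238 / (75.9×10³))^0.25
  = (2541.9)^0.25 = 7.1005 mm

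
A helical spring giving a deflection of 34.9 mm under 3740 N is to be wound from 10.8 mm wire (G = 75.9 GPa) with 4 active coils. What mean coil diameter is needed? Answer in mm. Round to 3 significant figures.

Required rate k = F/δ = 3740/34.9 = 107.16 N/mm
D = (Gd⁴/(8N_a·k))^(1/3) = (75.9×10³·10.8⁴/(8·4·107.16))^(1/3)
  = (301121)^(1/3) = 67.0266 mm

67.0 mm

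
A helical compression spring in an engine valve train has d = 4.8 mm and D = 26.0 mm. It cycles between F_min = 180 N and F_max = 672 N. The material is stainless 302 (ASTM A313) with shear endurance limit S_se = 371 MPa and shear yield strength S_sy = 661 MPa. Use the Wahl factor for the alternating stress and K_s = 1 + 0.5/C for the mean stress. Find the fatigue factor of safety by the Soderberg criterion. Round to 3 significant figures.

1.07

C = D/d = 26.0/4.8 = 5.4167; K_W = (4C−1)/(4C−4)+0.615/C = 1.2833; K_s = 1+0.5/C = 1.0923
F_a = (F_max−F_min)/2 = 246 N; F_m = (F_max+F_min)/2 = 426 N
τ_a = K_W·8F_aD/(πd³) = 1.2833 × 147.27 = 189 MPa
τ_m = K_s·8F_mD/(πd³) = 1.0923 × 255.03 = 278.58 MPa
Soderberg: 1/n_f = τ_a/S_se + τ_m/S_sy = 189/371 + 278.58/661 = 0.50944 + 0.42145 = 0.93089
n_f = 1/0.93089 = 1.074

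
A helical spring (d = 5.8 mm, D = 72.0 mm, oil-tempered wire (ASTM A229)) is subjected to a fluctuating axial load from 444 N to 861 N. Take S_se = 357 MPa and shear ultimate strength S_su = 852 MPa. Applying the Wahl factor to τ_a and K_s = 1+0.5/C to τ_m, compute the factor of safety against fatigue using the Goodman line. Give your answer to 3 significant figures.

C = D/d = 72.0/5.8 = 12.4138; K_W = (4C−1)/(4C−4)+0.615/C = 1.1153; K_s = 1+0.5/C = 1.0403
F_a = (F_max−F_min)/2 = 208.5 N; F_m = (F_max+F_min)/2 = 652.5 N
τ_a = K_W·8F_aD/(πd³) = 1.1153 × 195.93 = 218.51 MPa
τ_m = K_s·8F_mD/(πd³) = 1.0403 × 613.15 = 637.85 MPa
Goodman: 1/n_f = τ_a/S_se + τ_m/S_su = 218.51/357 + 637.85/852 = 0.61207 + 0.74865 = 1.3607
n_f = 1/1.3607 = 0.7349

0.735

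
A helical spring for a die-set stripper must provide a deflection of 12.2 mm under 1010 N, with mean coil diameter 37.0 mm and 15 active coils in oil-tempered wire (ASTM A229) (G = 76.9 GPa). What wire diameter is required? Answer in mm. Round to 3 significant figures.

8.99 mm

Required rate k = F/δ = 1010/12.2 = 82.787 N/mm
d = (8D³N_a·k / G)^(1/4) = (8·37.0³·15·82.787 / (76.9×10³))^0.25
  = (6543.7)^0.25 = 8.9941 mm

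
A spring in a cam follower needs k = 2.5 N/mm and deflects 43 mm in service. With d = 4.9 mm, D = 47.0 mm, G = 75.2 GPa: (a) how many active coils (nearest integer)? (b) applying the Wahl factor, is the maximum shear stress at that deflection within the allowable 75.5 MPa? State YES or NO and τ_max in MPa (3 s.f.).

(a) 21 coils; (b) NO, τ_max = 125 MPa

N_a = Gd⁴/(8D³k) = (75.2×10³)(4.9⁴)/(8·47.0³·2.5) = 20.88 → N_a = 21
Actual rate k = Gd⁴/(8D³·21) = 2.4854 N/mm
Working load F = kδ = 2.4854·43 = 106.87 N
C = 47.0/4.9 = 9.5918; K_W = (4C−1)/(4C−4)+0.615/C = 1.1514
τ_max = K_W·8FD/(πd³) = 1.1514·108.72 = 125.18 MPa
τ_max > 75.5 MPa → exceeds allowable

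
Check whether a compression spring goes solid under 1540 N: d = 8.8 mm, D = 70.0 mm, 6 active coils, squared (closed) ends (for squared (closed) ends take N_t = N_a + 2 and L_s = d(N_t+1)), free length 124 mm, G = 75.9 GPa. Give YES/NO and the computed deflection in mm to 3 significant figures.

k = Gd⁴/(8D³N_a) = (75.9×10³)(8.8⁴)/(8·70.0³·6) = 27.646 N/mm
N_t = 8; L_s = 8.8·9 = 79.2 mm; δ_solid = L₀ − L_s = 124 − 79.2 = 44.8 mm
δ = F/k = 1540/27.646 = 55.704 mm
δ ≥ δ_solid → spring goes solid

YES, δ = 55.7 mm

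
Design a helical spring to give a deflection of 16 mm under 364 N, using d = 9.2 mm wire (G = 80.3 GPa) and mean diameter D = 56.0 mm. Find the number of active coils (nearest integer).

Required rate k = F/δ = 364/16 = 22.75 N/mm
N_a = Gd⁴/(8D³k) = (80.3×10³ × 9.2⁴)/(8 × 56.0³ × 22.75)
    = 5.75264e+08 / 3.19621e+07 = 18 → 18 coils

18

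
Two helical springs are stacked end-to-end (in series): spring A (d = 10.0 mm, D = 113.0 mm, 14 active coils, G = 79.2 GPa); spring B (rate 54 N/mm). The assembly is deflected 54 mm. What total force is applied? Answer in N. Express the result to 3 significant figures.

243 N

k_A = Gd⁴/(8D³N_a) = (79.2×10³)(10.0⁴)/(8·113.0³·14) = 4.9009 N/mm
Series: 1/k_eq = 1/4.9009 + 1/54 = 0.22256; k_eq = 4.4931 N/mm
F = k_eq·δ = 4.4931·54 = 242.63 N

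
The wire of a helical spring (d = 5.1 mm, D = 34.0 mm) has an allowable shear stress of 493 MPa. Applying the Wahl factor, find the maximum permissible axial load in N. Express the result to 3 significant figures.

617 N

C = D/d = 34.0/5.1 = 6.6667
K_W = (4C−1)/(4C−4) + 0.615/C = 25.667/22.667 + 0.0922 = 1.2246
τ_max = K·8FD/(πd³) → F_max = τ_allow·πd³/(8DK)
F_max = 493·π·5.1³/(8·34.0·1.2246) = 2.0545e+05/333.09 = 616.8 N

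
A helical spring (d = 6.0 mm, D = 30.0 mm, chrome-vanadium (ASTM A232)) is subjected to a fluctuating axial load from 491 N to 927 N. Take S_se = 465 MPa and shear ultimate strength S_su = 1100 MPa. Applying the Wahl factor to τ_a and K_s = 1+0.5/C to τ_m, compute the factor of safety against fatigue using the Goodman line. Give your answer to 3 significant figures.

2.14

C = D/d = 30.0/6.0 = 5.0000; K_W = (4C−1)/(4C−4)+0.615/C = 1.3105; K_s = 1+0.5/C = 1.1000
F_a = (F_max−F_min)/2 = 218 N; F_m = (F_max+F_min)/2 = 709 N
τ_a = K_W·8F_aD/(πd³) = 1.3105 × 77.102 = 101.04 MPa
τ_m = K_s·8F_mD/(πd³) = 1.1000 × 250.76 = 275.83 MPa
Goodman: 1/n_f = τ_a/S_se + τ_m/S_su = 101.04/465 + 275.83/1100 = 0.21729 + 0.25076 = 0.46805
n_f = 1/0.46805 = 2.137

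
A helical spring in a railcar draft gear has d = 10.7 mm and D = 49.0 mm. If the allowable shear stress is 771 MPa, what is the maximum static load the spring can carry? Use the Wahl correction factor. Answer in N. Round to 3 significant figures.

C = D/d = 49.0/10.7 = 4.5794
K_W = (4C−1)/(4C−4) + 0.615/C = 17.318/14.318 + 0.1343 = 1.3438
τ_max = K·8FD/(πd³) → F_max = τ_allow·πd³/(8DK)
F_max = 771·π·10.7³/(8·49.0·1.3438) = 2.9673e+06/526.78 = 5632.8 N

5630 N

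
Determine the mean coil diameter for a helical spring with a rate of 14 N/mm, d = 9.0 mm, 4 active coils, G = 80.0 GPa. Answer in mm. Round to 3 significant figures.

105 mm

D = (Gd⁴/(8N_a·k))^(1/3) = (80.0×10³·9.0⁴/(8·4·14))^(1/3)
  = (1.17161e+06)^(1/3) = 105.4210 mm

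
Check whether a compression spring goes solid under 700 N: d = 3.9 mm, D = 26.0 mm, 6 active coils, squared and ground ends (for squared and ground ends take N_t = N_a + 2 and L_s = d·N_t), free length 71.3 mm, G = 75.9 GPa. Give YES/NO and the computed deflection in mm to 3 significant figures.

k = Gd⁴/(8D³N_a) = (75.9×10³)(3.9⁴)/(8·26.0³·6) = 20.813 N/mm
N_t = 8; L_s = 3.9·8 = 31.2 mm; δ_solid = L₀ − L_s = 71.3 − 31.2 = 40.1 mm
δ = F/k = 700/20.813 = 33.632 mm
δ < δ_solid → spring does not go solid

NO, δ = 33.6 mm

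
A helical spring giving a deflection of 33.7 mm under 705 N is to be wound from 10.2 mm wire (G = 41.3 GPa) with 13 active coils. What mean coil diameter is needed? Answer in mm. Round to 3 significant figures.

Required rate k = F/δ = 705/33.7 = 20.92 N/mm
D = (Gd⁴/(8N_a·k))^(1/3) = (41.3×10³·10.2⁴/(8·13·20.92))^(1/3)
  = (205475)^(1/3) = 59.0092 mm

59.0 mm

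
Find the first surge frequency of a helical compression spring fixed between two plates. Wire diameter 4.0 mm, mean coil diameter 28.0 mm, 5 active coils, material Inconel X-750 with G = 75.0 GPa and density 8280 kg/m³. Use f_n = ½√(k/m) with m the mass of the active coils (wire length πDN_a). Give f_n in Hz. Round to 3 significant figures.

346 Hz

k = Gd⁴/(8D³N_a) = (75.0×10³)(4.0⁴)/(8·28.0³·5) = 21.866 N/mm = 21866 N/m
Wire length L = πDN_a = π·28.0·5 = 439.82 mm
m = ρ·(πd²/4)·L = 8280 × 12.566×10⁻⁶ m² × 0.43982 m = 0.045763 kg
f_n = ½√(k/m) = 0.5·√(21866/0.045763) = 0.5·√(4.778e+05) = 345.62 Hz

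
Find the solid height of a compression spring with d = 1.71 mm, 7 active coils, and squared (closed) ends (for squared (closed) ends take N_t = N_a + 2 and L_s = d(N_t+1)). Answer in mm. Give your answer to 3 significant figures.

squared (closed) ends: N_t = N_a + 2 = 7 + 2 = 9
L_s = d·(N_t+1) = 1.71 × 10 = 17.1 mm

17.1 mm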